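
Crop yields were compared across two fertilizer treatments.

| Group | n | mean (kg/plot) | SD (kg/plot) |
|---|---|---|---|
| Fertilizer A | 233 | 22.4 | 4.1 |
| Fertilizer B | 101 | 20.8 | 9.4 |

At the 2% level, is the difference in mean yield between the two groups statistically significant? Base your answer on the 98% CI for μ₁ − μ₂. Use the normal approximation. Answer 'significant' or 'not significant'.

Standard errors of each mean: 4.1/√233 = 0.2686 and 9.4/√101 = 0.9353.
SE(x̄₁ − x̄₂) = √(0.2686² + 0.9353²) = 0.9731 for independent samples with unequal variances.
With z* = 2.326, the margin is 2.326 × 0.9731 = 2.2634.
x̄₁ − x̄₂ = 22.4 − 20.8 = 1.6000; the interval is 1.6000 ± 2.2634 = (-0.6634, 3.8634).
The interval (-0.6634, 3.8634) contains 0, so the difference is not significant.

not significant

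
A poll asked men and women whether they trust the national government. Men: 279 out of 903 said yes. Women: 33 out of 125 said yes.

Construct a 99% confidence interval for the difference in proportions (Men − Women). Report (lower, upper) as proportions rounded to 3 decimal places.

First, p̂₁ = 279/903 = 0.3090; p̂₂ = 33/125 = 0.2640.
The two standard errors are √(0.3090×0.6910/903) = 0.01538 and √(0.2640×0.7360/125) = 0.03943.
Because the samples are independent, SE_diff = √(0.01538² + 0.03943²) = 0.04232.
Using z* = 2.576 for 99%, ME = 2.576 × 0.04232 = 0.10902.
p̂₁ − p̂₂ = 0.0450; interval 0.0450 ± 0.10902 gives (-0.064, 0.154).

(-0.064, 0.154)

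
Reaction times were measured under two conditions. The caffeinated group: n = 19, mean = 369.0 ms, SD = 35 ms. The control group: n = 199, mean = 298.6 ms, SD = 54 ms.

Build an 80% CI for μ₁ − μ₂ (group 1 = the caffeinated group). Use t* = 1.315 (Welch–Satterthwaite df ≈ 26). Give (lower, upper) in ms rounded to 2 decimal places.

Standard errors of each mean: 35/√19 = 8.0296 and 54/√199 = 3.8280.
SE(x̄₁ − x̄₂) = √(8.0296² + 3.8280²) = 8.8954 for independent samples with unequal variances.
With t* = 1.315, the margin is 1.315 × 8.8954 = 11.6975.
x̄₁ − x̄₂ = 369.0 − 298.6 = 70.4000; the interval is 70.4000 ± 11.6975 = (58.70, 82.10).

(58.70, 82.10)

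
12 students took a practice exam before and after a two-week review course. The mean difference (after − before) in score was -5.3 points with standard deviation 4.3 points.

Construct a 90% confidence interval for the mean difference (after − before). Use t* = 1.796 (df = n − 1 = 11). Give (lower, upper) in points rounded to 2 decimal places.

Paired design: SE = s_d/√n = 4.3/√12 = 1.2413.
t* = 1.796; margin of error = 1.796 × 1.2413 = 2.2294.
-5.3 ± 2.2294 → (-7.53, -3.07).

(-7.53, -3.07)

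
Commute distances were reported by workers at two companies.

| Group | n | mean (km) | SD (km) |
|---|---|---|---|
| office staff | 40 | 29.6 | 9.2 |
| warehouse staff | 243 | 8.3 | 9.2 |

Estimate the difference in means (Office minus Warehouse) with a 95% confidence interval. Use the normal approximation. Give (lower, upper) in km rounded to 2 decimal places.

(18.22, 24.38)

Per-group SEs: s₁/√n₁ = 9.2/√40 = 1.4546, s₂/√n₂ = 9.2/√243 = 0.5902.
Unpooled SE of the difference: √(2.11586116 + 0.34833604) = 1.5698.
Margin of error = z* · SE = 1.960 × 1.5698 = 3.0768.
x̄₁ − x̄₂ = 29.6 − 8.3 = 21.3000.
CI: 21.3000 ± 3.0768 = (18.22, 24.38).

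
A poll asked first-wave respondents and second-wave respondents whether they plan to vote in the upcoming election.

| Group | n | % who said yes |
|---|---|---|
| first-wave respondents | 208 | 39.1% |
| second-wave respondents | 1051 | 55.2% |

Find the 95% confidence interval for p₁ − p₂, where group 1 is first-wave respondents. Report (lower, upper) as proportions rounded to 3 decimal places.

The two standard errors are √(0.3910×0.6090/208) = 0.03383 and √(0.5520×0.4480/1051) = 0.01534.
Because the samples are independent, SE_diff = √(0.03383² + 0.01534²) = 0.03715.
Using z* = 1.960 for 95%, ME = 1.960 × 0.03715 = 0.07281.
p̂₁ − p̂₂ = -0.1610; interval -0.1610 ± 0.07281 gives (-0.234, -0.088).

(-0.234, -0.088)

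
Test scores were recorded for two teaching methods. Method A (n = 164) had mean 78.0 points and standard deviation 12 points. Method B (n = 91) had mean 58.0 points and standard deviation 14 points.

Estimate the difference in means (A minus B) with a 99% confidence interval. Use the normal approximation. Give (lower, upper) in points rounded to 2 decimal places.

Standard errors of each mean: 12/√164 = 0.9370 and 14/√91 = 1.4676.
SE(x̄₁ − x̄₂) = √(0.9370² + 1.4676²) = 1.7412 for independent samples with unequal variances.
With z* = 2.576, the margin is 2.576 × 1.7412 = 4.4853.
x̄₁ − x̄₂ = 78.0 − 58.0 = 20.0000; the interval is 20.0000 ± 4.4853 = (15.51, 24.49).

(15.51, 24.49)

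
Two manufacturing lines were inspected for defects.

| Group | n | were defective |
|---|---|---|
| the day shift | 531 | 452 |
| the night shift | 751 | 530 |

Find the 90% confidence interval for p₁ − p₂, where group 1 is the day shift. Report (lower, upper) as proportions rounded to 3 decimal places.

p̂₁ = 452/531 = 0.8512 and p̂₂ = 530/751 = 0.7057.
SE₁ = √(p̂₁(1−p̂₁)/n₁) = √(0.8512·0.1488/531) = 0.01544; SE₂ = √(0.7057·0.2943/751) = 0.01663.
Independent samples: SE of the difference = √(SE₁² + SE₂²) = √(0.0002383936 + 0.0002765569) = 0.02269.
z* for 90% confidence is 1.645, so the margin of error is 1.645 × 0.02269 = 0.03733.
Point estimate p̂₁ − p̂₂ = 0.8512 − 0.7057 = 0.1455.
0.1455 ± 0.03733 → (0.108, 0.183).

(0.108, 0.183)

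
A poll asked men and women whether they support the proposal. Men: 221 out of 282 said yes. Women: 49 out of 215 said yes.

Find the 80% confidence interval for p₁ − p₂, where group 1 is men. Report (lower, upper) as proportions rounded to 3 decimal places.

First, p̂₁ = 221/282 = 0.7837; p̂₂ = 49/215 = 0.2279.
The two standard errors are √(0.7837×0.2163/282) = 0.02452 and √(0.2279×0.7721/215) = 0.02861.
Because the samples are independent, SE_diff = √(0.02452² + 0.02861²) = 0.03768.
Using z* = 1.282 for 80%, ME = 1.282 × 0.03768 = 0.04831.
p̂₁ − p̂₂ = 0.5558; interval 0.5558 ± 0.04831 gives (0.507, 0.604).

(0.507, 0.604)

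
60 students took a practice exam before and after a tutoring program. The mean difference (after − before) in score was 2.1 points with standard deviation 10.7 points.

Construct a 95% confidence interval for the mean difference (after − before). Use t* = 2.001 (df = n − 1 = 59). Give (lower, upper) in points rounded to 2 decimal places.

This is a matched-pairs design, so SE = s_d/√n = 10.7/√60 = 1.3814.
Margin = 2.001 × 1.3814 = 2.7642; the interval is 2.1 ± 2.7642 = (-0.66, 4.86).

(-0.66, 4.86)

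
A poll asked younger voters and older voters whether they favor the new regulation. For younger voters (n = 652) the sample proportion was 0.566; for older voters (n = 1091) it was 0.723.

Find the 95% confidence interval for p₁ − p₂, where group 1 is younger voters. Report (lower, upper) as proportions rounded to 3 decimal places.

The two standard errors are √(0.5660×0.4340/652) = 0.01941 and √(0.7230×0.2770/1091) = 0.01355.
Because the samples are independent, SE_diff = √(0.01941² + 0.01355²) = 0.02367.
Using z* = 1.960 for 95%, ME = 1.960 × 0.02367 = 0.04639.
p̂₁ − p̂₂ = -0.1570; interval -0.1570 ± 0.04639 gives (-0.203, -0.111).

(-0.203, -0.111)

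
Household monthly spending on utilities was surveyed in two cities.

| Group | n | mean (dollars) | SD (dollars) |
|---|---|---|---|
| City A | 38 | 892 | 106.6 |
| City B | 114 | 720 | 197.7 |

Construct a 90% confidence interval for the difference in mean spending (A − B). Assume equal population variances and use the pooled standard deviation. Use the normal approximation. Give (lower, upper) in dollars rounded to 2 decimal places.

(116.67, 227.33)

Pooled variance s_p² = [37·106.6² + 113·197.7²] / (38+114−2) = 32247.2633, so s_p = 179.5752.
SE_diff = s_p·√(1/n₁ + 1/n₂) = 179.5752·√(1/38 + 1/114) = 33.6375.
z* = 1.645; margin = 1.645 × 33.6375 = 55.3337.
Difference = 892 − 720 = 172.0000.
172.0000 ± 55.3337 → (116.67, 227.33).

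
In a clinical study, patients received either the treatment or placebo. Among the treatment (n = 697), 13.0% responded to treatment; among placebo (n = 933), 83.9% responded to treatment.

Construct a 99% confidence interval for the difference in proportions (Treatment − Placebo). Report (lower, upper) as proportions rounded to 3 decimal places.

(-0.754, -0.664)

Each SE is √(p̂(1−p̂)/n): √(0.1300·0.8700/697) = 0.01274 and √(0.8390·0.1610/933) = 0.01203.
SE(p̂₁ − p̂₂) = √(SE₁² + SE₂²) = √(0.0001623076 + 0.0001447209) = 0.01752, since the two samples are independent.
At 99% confidence z* = 2.576; margin = 2.576 × 0.01752 = 0.04513.
The difference is 0.1300 − 0.8390 = -0.7090, so the interval is -0.7090 ± 0.04513 = (-0.754, -0.664).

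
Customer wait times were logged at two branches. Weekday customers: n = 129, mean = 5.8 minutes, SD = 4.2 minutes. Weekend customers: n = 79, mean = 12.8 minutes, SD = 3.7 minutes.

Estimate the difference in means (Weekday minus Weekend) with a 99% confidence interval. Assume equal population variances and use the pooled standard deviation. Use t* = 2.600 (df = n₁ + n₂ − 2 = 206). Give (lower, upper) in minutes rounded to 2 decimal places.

(-8.49, -5.51)

s_p = √[((n₁−1)s₁² + (n₂−1)s₂²)/(n₁+n₂−2)] = √[(128·4.2² + 78·3.7²)/206] = 4.0180.
SE = 4.0180·√(1/129 + 1/79) = 0.5740.
With t* = 2.600, margin = 2.600 × 0.5740 = 1.4924.
x̄₁ − x̄₂ = 5.8 − 12.8 = -7.0000; interval -7.0000 ± 1.4924 = (-8.49, -5.51).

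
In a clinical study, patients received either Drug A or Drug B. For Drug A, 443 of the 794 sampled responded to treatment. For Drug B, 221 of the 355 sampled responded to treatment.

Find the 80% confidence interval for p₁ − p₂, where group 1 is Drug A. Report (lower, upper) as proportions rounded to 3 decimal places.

First, p̂₁ = 443/794 = 0.5579; p̂₂ = 221/355 = 0.6225.
The two standard errors are √(0.5579×0.4421/794) = 0.01762 and √(0.6225×0.3775/355) = 0.02573.
Because the samples are independent, SE_diff = √(0.01762² + 0.02573²) = 0.03118.
Using z* = 1.282 for 80%, ME = 1.282 × 0.03118 = 0.03997.
p̂₁ − p̂₂ = -0.0646; interval -0.0646 ± 0.03997 gives (-0.105, -0.025).

(-0.105, -0.025)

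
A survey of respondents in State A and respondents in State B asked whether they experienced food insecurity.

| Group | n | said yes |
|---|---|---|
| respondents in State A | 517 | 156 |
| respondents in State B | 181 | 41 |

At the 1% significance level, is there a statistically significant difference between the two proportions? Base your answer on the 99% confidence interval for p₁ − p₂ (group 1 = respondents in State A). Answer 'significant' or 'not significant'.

Sample proportions: 156/517 = 0.3017, 41/181 = 0.2265.
Each SE is √(p̂(1−p̂)/n): √(0.3017·0.6983/517) = 0.02019 and √(0.2265·0.7735/181) = 0.03111.
SE(p̂₁ − p̂₂) = √(SE₁² + SE₂²) = √(0.0004076361 + 0.0009678321) = 0.03709, since the two samples are independent.
At 99% confidence z* = 2.576; margin = 2.576 × 0.03709 = 0.09554.
The difference is 0.3017 − 0.2265 = 0.0752, so the interval is 0.0752 ± 0.09554 = (-0.02034, 0.17074).
The interval (-0.02034, 0.17074) contains 0, so the difference is not significant.

not significant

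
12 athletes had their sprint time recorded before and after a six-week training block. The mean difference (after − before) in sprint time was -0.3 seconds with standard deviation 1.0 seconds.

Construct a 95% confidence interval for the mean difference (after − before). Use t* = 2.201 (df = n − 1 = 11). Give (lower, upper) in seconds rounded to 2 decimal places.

This is a matched-pairs design, so SE = s_d/√n = 1.0/√12 = 0.2887.
Margin = 2.201 × 0.2887 = 0.6354; the interval is -0.3 ± 0.6354 = (-0.94, 0.34).

(-0.94, 0.34)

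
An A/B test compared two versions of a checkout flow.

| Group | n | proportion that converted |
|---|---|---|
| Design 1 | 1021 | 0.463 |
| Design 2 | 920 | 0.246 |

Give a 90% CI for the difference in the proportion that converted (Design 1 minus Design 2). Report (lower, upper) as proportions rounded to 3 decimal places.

The two standard errors are √(0.4630×0.5370/1021) = 0.01561 and √(0.2460×0.7540/920) = 0.01420.
Because the samples are independent, SE_diff = √(0.01561² + 0.01420²) = 0.02110.
Using z* = 1.645 for 90%, ME = 1.645 × 0.02110 = 0.03471.
p̂₁ − p̂₂ = 0.2170; interval 0.2170 ± 0.03471 gives (0.182, 0.252).

(0.182, 0.252)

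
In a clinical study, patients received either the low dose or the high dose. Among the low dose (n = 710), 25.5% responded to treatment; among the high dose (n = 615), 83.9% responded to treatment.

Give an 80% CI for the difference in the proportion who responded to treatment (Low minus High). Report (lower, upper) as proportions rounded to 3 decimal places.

(-0.612, -0.556)

The two standard errors are √(0.2550×0.7450/710) = 0.01636 and √(0.8390×0.1610/615) = 0.01482.
Because the samples are independent, SE_diff = √(0.01636² + 0.01482²) = 0.02207.
Using z* = 1.282 for 80%, ME = 1.282 × 0.02207 = 0.02829.
p̂₁ − p̂₂ = -0.5840; interval -0.5840 ± 0.02829 gives (-0.612, -0.556).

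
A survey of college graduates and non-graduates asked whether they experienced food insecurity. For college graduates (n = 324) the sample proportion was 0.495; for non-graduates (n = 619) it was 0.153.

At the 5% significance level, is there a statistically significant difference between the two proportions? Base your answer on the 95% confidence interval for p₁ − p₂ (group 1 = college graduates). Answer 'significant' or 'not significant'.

Each SE is √(p̂(1−p̂)/n): √(0.4950·0.5050/324) = 0.02778 and √(0.1530·0.8470/619) = 0.01447.
SE(p̂₁ − p̂₂) = √(SE₁² + SE₂²) = √(0.0007717284 + 0.0002093809) = 0.03132, since the two samples are independent.
At 95% confidence z* = 1.960; margin = 1.960 × 0.03132 = 0.06139.
The difference is 0.4950 − 0.1530 = 0.3420, so the interval is 0.3420 ± 0.06139 = (0.28061, 0.40339).
The interval (0.28061, 0.40339) does not contain 0, so the difference is significant.

significant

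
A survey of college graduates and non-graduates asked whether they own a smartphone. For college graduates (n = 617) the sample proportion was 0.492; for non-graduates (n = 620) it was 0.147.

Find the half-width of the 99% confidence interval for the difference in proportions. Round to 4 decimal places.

0.0635

The two standard errors are √(0.4920×0.5080/617) = 0.02013 and √(0.1470×0.8530/620) = 0.01422.
Because the samples are independent, SE_diff = √(0.02013² + 0.01422²) = 0.02465.
Using z* = 2.576 for 99%, ME = 2.576 × 0.02465 = 0.06350.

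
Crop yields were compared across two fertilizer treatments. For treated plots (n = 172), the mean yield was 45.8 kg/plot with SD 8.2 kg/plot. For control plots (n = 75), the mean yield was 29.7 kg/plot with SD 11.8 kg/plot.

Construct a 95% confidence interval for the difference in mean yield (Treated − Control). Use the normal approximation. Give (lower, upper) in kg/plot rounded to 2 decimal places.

Standard errors of each mean: 8.2/√172 = 0.6252 and 11.8/√75 = 1.3625.
SE(x̄₁ − x̄₂) = √(0.6252² + 1.3625²) = 1.4991 for independent samples with unequal variances.
With z* = 1.960, the margin is 1.960 × 1.4991 = 2.9382.
x̄₁ − x̄₂ = 45.8 − 29.7 = 16.1000; the interval is 16.1000 ± 2.9382 = (13.16, 19.04).

(13.16, 19.04)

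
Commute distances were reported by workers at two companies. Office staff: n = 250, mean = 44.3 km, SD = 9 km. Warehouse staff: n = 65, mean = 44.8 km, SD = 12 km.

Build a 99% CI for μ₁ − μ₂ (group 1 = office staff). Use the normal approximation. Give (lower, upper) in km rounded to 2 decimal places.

Standard errors of each mean: 9/√250 = 0.5692 and 12/√65 = 1.4884.
SE(x̄₁ − x̄₂) = √(0.5692² + 1.4884²) = 1.5935 for independent samples with unequal variances.
With z* = 2.576, the margin is 2.576 × 1.5935 = 4.1049.
x̄₁ − x̄₂ = 44.3 − 44.8 = -0.5000; the interval is -0.5000 ± 4.1049 = (-4.60, 3.60).

(-4.60, 3.60)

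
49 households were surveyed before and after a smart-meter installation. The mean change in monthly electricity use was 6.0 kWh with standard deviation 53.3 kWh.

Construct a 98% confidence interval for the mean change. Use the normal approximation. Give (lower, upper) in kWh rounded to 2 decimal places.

This is a matched-pairs design, so SE = s_d/√n = 53.3/√49 = 7.6143.
Margin = 2.326 × 7.6143 = 17.7109; the interval is 6.0 ± 17.7109 = (-11.71, 23.71).

(-11.71, 23.71)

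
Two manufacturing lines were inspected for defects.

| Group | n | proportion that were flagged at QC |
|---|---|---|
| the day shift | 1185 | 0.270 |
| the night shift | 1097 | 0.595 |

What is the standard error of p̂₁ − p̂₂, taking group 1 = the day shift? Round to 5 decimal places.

0.01965

Each SE is √(p̂(1−p̂)/n): √(0.2700·0.7300/1185) = 0.01290 and √(0.5950·0.4050/1097) = 0.01482.
SE(p̂₁ − p̂₂) = √(SE₁² + SE₂²) = √(0.00016641 + 0.0002196324) = 0.01965, since the two samples are independent.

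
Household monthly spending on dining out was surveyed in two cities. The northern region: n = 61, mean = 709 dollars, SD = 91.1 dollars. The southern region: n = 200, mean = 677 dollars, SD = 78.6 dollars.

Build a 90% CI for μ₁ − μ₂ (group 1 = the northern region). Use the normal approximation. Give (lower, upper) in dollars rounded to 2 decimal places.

(10.75, 53.25)

SE₁ = s₁/√n₁ = 91.1/√61 = 11.6642; SE₂ = 78.6/√200 = 5.5579.
Independent samples, unequal variances: SE_diff = √(SE₁² + SE₂²) = √(136.05356164 + 30.89025241) = 12.9207.
z* = 1.645, so margin of error = 1.645 × 12.9207 = 21.2546.
Difference in means = 709 − 677 = 32.0000.
32.0000 ± 21.2546 → (10.75, 53.25).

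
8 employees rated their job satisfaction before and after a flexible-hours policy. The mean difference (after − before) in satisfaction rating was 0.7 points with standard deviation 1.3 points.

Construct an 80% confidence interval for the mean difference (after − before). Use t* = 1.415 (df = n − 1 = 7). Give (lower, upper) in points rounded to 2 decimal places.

This is a matched-pairs design, so SE = s_d/√n = 1.3/√8 = 0.4596.
Margin = 1.415 × 0.4596 = 0.6503; the interval is 0.7 ± 0.6503 = (0.05, 1.35).

(0.05, 1.35)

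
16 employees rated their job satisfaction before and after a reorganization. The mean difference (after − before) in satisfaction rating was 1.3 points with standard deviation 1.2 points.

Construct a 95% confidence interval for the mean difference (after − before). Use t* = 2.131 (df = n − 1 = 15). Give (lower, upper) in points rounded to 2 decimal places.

Paired design: SE = s_d/√n = 1.2/√16 = 0.3000.
t* = 2.131; margin of error = 2.131 × 0.3000 = 0.6393.
1.3 ± 0.6393 → (0.66, 1.94).

(0.66, 1.94)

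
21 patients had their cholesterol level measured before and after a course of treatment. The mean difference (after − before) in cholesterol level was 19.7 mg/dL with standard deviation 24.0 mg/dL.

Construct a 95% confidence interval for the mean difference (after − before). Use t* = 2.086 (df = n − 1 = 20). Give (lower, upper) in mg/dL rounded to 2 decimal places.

This is a matched-pairs design, so SE = s_d/√n = 24.0/√21 = 5.2372.
Margin = 2.086 × 5.2372 = 10.9248; the interval is 19.7 ± 10.9248 = (8.78, 30.62).

(8.78, 30.62)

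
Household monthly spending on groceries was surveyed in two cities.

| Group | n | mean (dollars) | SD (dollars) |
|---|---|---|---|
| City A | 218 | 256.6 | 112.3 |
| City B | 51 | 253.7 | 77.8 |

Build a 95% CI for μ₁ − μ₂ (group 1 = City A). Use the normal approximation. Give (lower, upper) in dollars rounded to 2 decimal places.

(-23.14, 28.94)

Per-group SEs: s₁/√n₁ = 112.3/√218 = 7.6059, s₂/√n₂ = 77.8/√51 = 10.8942.
Unpooled SE of the difference: √(57.84971481 + 118.68359364) = 13.2866.
Margin of error = z* · SE = 1.960 × 13.2866 = 26.0417.
x̄₁ − x̄₂ = 256.6 − 253.7 = 2.9000.
CI: 2.9000 ± 26.0417 = (-23.14, 28.94).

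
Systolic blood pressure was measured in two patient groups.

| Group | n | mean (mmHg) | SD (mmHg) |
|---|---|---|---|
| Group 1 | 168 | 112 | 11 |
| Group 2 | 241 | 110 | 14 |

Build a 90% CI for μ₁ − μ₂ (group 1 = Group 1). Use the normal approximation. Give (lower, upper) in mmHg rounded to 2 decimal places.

(-0.04, 4.04)

Per-group SEs: s₁/√n₁ = 11/√168 = 0.8487, s₂/√n₂ = 14/√241 = 0.9018.
Unpooled SE of the difference: √(0.72029169 + 0.81324324) = 1.2384.
Margin of error = z* · SE = 1.645 × 1.2384 = 2.0372.
x̄₁ − x̄₂ = 112 − 110 = 2.0000.
CI: 2.0000 ± 2.0372 = (-0.04, 4.04).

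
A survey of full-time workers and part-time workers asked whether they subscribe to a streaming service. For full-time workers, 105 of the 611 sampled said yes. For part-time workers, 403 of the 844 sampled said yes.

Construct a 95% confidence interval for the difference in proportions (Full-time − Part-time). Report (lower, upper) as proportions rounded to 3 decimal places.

(-0.351, -0.261)

First, p̂₁ = 105/611 = 0.1718; p̂₂ = 403/844 = 0.4775.
The two standard errors are √(0.1718×0.8282/611) = 0.01526 and √(0.4775×0.5225/844) = 0.01719.
Because the samples are independent, SE_diff = √(0.01526² + 0.01719²) = 0.02299.
Using z* = 1.960 for 95%, ME = 1.960 × 0.02299 = 0.04506.
p̂₁ − p̂₂ = -0.3057; interval -0.3057 ± 0.04506 gives (-0.351, -0.261).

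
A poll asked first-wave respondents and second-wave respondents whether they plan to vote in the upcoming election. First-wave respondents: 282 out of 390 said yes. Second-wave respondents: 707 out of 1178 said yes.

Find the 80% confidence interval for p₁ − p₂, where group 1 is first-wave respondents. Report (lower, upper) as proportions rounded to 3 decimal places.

Sample proportions: 282/390 = 0.7231, 707/1178 = 0.6002.
Each SE is √(p̂(1−p̂)/n): √(0.7231·0.2769/390) = 0.02266 and √(0.6002·0.3998/1178) = 0.01427.
SE(p̂₁ − p̂₂) = √(SE₁² + SE₂²) = √(0.0005134756 + 0.0002036329) = 0.02678, since the two samples are independent.
At 80% confidence z* = 1.282; margin = 1.282 × 0.02678 = 0.03433.
The difference is 0.7231 − 0.6002 = 0.1229, so the interval is 0.1229 ± 0.03433 = (0.089, 0.157).

(0.089, 0.157)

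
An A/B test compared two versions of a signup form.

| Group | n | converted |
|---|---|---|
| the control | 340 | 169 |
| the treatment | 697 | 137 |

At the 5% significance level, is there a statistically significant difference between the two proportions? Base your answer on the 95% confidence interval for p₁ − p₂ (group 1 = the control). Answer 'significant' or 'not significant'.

significant

First, p̂₁ = 169/340 = 0.4971; p̂₂ = 137/697 = 0.1966.
The two standard errors are √(0.4971×0.5029/340) = 0.02712 and √(0.1966×0.8034/697) = 0.01505.
Because the samples are independent, SE_diff = √(0.02712² + 0.01505²) = 0.03102.
Using z* = 1.960 for 95%, ME = 1.960 × 0.03102 = 0.06080.
p̂₁ − p̂₂ = 0.3005; interval 0.3005 ± 0.06080 gives (0.23970, 0.36130).
The interval (0.23970, 0.36130) does not contain 0, so the difference is significant.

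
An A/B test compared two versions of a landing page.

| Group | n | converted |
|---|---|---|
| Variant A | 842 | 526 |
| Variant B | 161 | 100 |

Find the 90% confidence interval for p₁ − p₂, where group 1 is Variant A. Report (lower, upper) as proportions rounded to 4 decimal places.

(-0.0650, 0.0722)

p̂₁ = 526/842 = 0.6247 and p̂₂ = 100/161 = 0.6211.
SE₁ = √(p̂₁(1−p̂₁)/n₁) = √(0.6247·0.3753/842) = 0.01669; SE₂ = √(0.6211·0.3789/161) = 0.03823.
Independent samples: SE of the difference = √(SE₁² + SE₂²) = √(0.0002785561 + 0.0014615329) = 0.04171.
z* for 90% confidence is 1.645, so the margin of error is 1.645 × 0.04171 = 0.06861.
Point estimate p̂₁ − p̂₂ = 0.6247 − 0.6211 = 0.0036.
0.0036 ± 0.06861 → (-0.0650, 0.0722).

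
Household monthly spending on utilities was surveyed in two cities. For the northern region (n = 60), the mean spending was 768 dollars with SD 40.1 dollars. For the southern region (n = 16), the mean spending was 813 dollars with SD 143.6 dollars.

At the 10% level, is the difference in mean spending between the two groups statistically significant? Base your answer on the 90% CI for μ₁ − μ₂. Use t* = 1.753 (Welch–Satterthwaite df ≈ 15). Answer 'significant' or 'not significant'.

not significant

Standard errors of each mean: 40.1/√60 = 5.1769 and 143.6/√16 = 35.9000.
SE(x̄₁ − x̄₂) = √(5.1769² + 35.9000²) = 36.2713 for independent samples with unequal variances.
With t* = 1.753, the margin is 1.753 × 36.2713 = 63.5836.
x̄₁ − x̄₂ = 768 − 813 = -45.0000; the interval is -45.0000 ± 63.5836 = (-108.5836, 18.5836).
The interval (-108.5836, 18.5836) contains 0, so the difference is not significant.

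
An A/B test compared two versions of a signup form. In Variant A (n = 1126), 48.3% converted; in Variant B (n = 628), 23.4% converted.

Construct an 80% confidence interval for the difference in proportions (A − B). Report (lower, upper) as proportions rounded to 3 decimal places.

The two standard errors are √(0.4830×0.5170/1126) = 0.01489 and √(0.2340×0.7660/628) = 0.01689.
Because the samples are independent, SE_diff = √(0.01489² + 0.01689²) = 0.02252.
Using z* = 1.282 for 80%, ME = 1.282 × 0.02252 = 0.02887.
p̂₁ − p̂₂ = 0.2490; interval 0.2490 ± 0.02887 gives (0.220, 0.278).

(0.220, 0.278)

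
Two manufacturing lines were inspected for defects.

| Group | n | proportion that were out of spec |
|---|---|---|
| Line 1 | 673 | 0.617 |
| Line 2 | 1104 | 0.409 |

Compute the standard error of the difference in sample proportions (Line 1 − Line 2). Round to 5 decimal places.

0.02388

The two standard errors are √(0.6170×0.3830/673) = 0.01874 and √(0.4090×0.5910/1104) = 0.01480.
Because the samples are independent, SE_diff = √(0.01874² + 0.01480²) = 0.02388.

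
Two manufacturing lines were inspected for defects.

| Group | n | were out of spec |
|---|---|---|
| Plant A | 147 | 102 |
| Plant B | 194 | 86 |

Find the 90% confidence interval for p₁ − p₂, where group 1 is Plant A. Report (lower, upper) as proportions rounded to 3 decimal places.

(0.165, 0.336)

p̂₁ = 102/147 = 0.6939 and p̂₂ = 86/194 = 0.4433.
SE₁ = √(p̂₁(1−p̂₁)/n₁) = √(0.6939·0.3061/147) = 0.03801; SE₂ = √(0.4433·0.5567/194) = 0.03567.
Independent samples: SE of the difference = √(SE₁² + SE₂²) = √(0.0014447601 + 0.0012723489) = 0.05213.
z* for 90% confidence is 1.645, so the margin of error is 1.645 × 0.05213 = 0.08575.
Point estimate p̂₁ − p̂₂ = 0.6939 − 0.4433 = 0.2506.
0.2506 ± 0.08575 → (0.165, 0.336).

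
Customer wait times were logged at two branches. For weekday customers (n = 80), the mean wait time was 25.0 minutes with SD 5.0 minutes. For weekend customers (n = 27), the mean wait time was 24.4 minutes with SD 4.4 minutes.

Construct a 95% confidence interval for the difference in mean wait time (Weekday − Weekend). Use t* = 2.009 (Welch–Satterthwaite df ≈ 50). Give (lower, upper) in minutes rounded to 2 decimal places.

SE₁ = s₁/√n₁ = 5.0/√80 = 0.5590; SE₂ = 4.4/√27 = 0.8468.
Independent samples, unequal variances: SE_diff = √(SE₁² + SE₂²) = √(0.312481 + 0.71707024) = 1.0147.
t* = 2.009, so margin of error = 2.009 × 1.0147 = 2.0385.
Difference in means = 25.0 − 24.4 = 0.6000.
0.6000 ± 2.0385 → (-1.44, 2.64).

(-1.44, 2.64)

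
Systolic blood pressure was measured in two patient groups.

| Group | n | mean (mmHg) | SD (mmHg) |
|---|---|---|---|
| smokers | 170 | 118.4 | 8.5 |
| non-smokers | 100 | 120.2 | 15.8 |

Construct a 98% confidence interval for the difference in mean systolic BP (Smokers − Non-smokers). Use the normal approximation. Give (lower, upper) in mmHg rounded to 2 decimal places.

(-5.78, 2.18)

Standard errors of each mean: 8.5/√170 = 0.6519 and 15.8/√100 = 1.5800.
SE(x̄₁ − x̄₂) = √(0.6519² + 1.5800²) = 1.7092 for independent samples with unequal variances.
With z* = 2.326, the margin is 2.326 × 1.7092 = 3.9756.
x̄₁ − x̄₂ = 118.4 − 120.2 = -1.8000; the interval is -1.8000 ± 3.9756 = (-5.78, 2.18).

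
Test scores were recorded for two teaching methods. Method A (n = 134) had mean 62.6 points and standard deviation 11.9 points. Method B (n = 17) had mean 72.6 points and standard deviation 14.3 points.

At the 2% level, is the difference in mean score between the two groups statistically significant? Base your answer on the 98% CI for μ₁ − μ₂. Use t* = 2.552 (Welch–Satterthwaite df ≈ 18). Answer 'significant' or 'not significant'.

Per-group SEs: s₁/√n₁ = 11.9/√134 = 1.0280, s₂/√n₂ = 14.3/√17 = 3.4683.
Unpooled SE of the difference: √(1.056784 + 12.02910489) = 3.6174.
Margin of error = t* · SE = 2.552 × 3.6174 = 9.2316.
x̄₁ − x̄₂ = 62.6 − 72.6 = -10.0000.
CI: -10.0000 ± 9.2316 = (-19.2316, -0.7684).
The interval (-19.2316, -0.7684) does not contain 0, so the difference is significant.

significant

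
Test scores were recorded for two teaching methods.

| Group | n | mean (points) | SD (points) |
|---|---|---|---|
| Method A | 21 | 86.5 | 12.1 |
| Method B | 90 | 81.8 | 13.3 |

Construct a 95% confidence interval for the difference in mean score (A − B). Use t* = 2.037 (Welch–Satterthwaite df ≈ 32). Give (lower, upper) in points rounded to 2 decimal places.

SE₁ = s₁/√n₁ = 12.1/√21 = 2.6404; SE₂ = 13.3/√90 = 1.4019.
Independent samples, unequal variances: SE_diff = √(SE₁² + SE₂²) = √(6.97171216 + 1.96532361) = 2.9895.
t* = 2.037, so margin of error = 2.037 × 2.9895 = 6.0896.
Difference in means = 86.5 − 81.8 = 4.7000.
4.7000 ± 6.0896 → (-1.39, 10.79).

(-1.39, 10.79)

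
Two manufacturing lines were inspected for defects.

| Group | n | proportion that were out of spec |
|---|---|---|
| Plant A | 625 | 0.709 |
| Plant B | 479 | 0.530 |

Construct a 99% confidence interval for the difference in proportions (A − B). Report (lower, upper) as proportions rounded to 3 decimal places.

(0.104, 0.254)

The two standard errors are √(0.7090×0.2910/625) = 0.01817 and √(0.5300×0.4700/479) = 0.02280.
Because the samples are independent, SE_diff = √(0.01817² + 0.02280²) = 0.02915.
Using z* = 2.576 for 99%, ME = 2.576 × 0.02915 = 0.07509.
p̂₁ − p̂₂ = 0.1790; interval 0.1790 ± 0.07509 gives (0.104, 0.254).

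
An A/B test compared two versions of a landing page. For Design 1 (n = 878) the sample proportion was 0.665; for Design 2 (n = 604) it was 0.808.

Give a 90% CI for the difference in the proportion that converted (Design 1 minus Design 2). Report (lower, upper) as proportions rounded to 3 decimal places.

(-0.180, -0.106)

SE₁ = √(p̂₁(1−p̂₁)/n₁) = √(0.6650·0.3350/878) = 0.01593; SE₂ = √(0.8080·0.1920/604) = 0.01603.
Independent samples: SE of the difference = √(SE₁² + SE₂²) = √(0.0002537649 + 0.0002569609) = 0.02260.
z* for 90% confidence is 1.645, so the margin of error is 1.645 × 0.02260 = 0.03718.
Point estimate p̂₁ − p̂₂ = 0.6650 − 0.8080 = -0.1430.
-0.1430 ± 0.03718 → (-0.180, -0.106).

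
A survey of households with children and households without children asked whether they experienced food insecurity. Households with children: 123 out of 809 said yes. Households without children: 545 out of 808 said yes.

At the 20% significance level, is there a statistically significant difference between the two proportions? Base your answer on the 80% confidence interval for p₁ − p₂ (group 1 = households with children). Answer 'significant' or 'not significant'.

First, p̂₁ = 123/809 = 0.1520; p̂₂ = 545/808 = 0.6745.
The two standard errors are √(0.1520×0.8480/809) = 0.01262 and √(0.6745×0.3255/808) = 0.01648.
Because the samples are independent, SE_diff = √(0.01262² + 0.01648²) = 0.02076.
Using z* = 1.282 for 80%, ME = 1.282 × 0.02076 = 0.02661.
p̂₁ − p̂₂ = -0.5225; interval -0.5225 ± 0.02661 gives (-0.54911, -0.49589).
The interval (-0.54911, -0.49589) does not contain 0, so the difference is significant.

significant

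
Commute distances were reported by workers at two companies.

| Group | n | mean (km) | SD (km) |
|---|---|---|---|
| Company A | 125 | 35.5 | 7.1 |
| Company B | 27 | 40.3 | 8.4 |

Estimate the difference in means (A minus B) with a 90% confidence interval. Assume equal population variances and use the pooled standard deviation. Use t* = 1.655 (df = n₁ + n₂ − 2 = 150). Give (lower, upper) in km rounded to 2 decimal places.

Pooled variance s_p² = [124·7.1² + 26·8.4²] / (125+27−2) = 53.9027, so s_p = 7.3418.
SE_diff = s_p·√(1/n₁ + 1/n₂) = 7.3418·√(1/125 + 1/27) = 1.5581.
t* = 1.655; margin = 1.655 × 1.5581 = 2.5787.
Difference = 35.5 − 40.3 = -4.8000.
-4.8000 ± 2.5787 → (-7.38, -2.22).

(-7.38, -2.22)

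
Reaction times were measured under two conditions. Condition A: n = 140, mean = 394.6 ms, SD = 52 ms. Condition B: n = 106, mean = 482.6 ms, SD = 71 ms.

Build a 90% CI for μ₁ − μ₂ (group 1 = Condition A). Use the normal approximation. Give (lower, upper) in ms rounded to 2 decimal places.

SE₁ = s₁/√n₁ = 52/√140 = 4.3948; SE₂ = 71/√106 = 6.8961.
Independent samples, unequal variances: SE_diff = √(SE₁² + SE₂²) = √(19.31426704 + 47.55619521) = 8.1774.
z* = 1.645, so margin of error = 1.645 × 8.1774 = 13.4518.
Difference in means = 394.6 − 482.6 = -88.0000.
-88.0000 ± 13.4518 → (-101.45, -74.55).

(-101.45, -74.55)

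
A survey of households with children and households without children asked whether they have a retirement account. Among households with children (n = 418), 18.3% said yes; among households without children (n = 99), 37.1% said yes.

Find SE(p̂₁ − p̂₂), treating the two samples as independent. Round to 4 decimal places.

0.0521

Each SE is √(p̂(1−p̂)/n): √(0.1830·0.8170/418) = 0.01891 and √(0.3710·0.6290/99) = 0.04855.
SE(p̂₁ − p̂₂) = √(SE₁² + SE₂²) = √(0.0003575881 + 0.0023571025) = 0.05210, since the two samples are independent.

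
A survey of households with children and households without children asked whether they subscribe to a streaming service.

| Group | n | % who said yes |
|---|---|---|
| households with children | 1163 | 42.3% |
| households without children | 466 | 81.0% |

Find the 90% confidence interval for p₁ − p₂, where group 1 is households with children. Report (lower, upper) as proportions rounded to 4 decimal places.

(-0.4252, -0.3488)

SE₁ = √(p̂₁(1−p̂₁)/n₁) = √(0.4230·0.5770/1163) = 0.01449; SE₂ = √(0.8100·0.1900/466) = 0.01817.
Independent samples: SE of the difference = √(SE₁² + SE₂²) = √(0.0002099601 + 0.0003301489) = 0.02324.
z* for 90% confidence is 1.645, so the margin of error is 1.645 × 0.02324 = 0.03823.
Point estimate p̂₁ − p̂₂ = 0.4230 − 0.8100 = -0.3870.
-0.3870 ± 0.03823 → (-0.4252, -0.3488).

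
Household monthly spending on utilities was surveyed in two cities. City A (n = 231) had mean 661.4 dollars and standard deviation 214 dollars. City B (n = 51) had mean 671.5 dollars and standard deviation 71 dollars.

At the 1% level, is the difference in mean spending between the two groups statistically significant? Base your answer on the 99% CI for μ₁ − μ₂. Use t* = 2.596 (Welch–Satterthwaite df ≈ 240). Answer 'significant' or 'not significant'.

Standard errors of each mean: 214/√231 = 14.0802 and 71/√51 = 9.9420.
SE(x̄₁ − x̄₂) = √(14.0802² + 9.9420²) = 17.2365 for independent samples with unequal variances.
With t* = 2.596, the margin is 2.596 × 17.2365 = 44.7460.
x̄₁ − x̄₂ = 661.4 − 671.5 = -10.1000; the interval is -10.1000 ± 44.7460 = (-54.8460, 34.6460).
The interval (-54.8460, 34.6460) contains 0, so the difference is not significant.

not significant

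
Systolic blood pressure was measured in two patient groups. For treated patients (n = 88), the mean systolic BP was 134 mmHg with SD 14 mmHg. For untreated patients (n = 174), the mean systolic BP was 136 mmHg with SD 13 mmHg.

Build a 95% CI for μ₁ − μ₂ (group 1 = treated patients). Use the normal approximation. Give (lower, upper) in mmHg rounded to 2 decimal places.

(-5.51, 1.51)

Per-group SEs: s₁/√n₁ = 14/√88 = 1.4924, s₂/√n₂ = 13/√174 = 0.9855.
Unpooled SE of the difference: √(2.22725776 + 0.97121025) = 1.7884.
Margin of error = z* · SE = 1.960 × 1.7884 = 3.5053.
x̄₁ − x̄₂ = 134 − 136 = -2.0000.
CI: -2.0000 ± 3.5053 = (-5.51, 1.51).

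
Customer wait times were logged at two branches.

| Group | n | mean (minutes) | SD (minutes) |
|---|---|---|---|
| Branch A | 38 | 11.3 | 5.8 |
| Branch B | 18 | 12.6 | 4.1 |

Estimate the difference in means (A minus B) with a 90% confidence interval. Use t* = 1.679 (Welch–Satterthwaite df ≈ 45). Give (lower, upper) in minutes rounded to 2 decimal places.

(-3.56, 0.96)

Standard errors of each mean: 5.8/√38 = 0.9409 and 4.1/√18 = 0.9664.
SE(x̄₁ − x̄₂) = √(0.9409² + 0.9664²) = 1.3488 for independent samples with unequal variances.
With t* = 1.679, the margin is 1.679 × 1.3488 = 2.2646.
x̄₁ − x̄₂ = 11.3 − 12.6 = -1.3000; the interval is -1.3000 ± 2.2646 = (-3.56, 0.96).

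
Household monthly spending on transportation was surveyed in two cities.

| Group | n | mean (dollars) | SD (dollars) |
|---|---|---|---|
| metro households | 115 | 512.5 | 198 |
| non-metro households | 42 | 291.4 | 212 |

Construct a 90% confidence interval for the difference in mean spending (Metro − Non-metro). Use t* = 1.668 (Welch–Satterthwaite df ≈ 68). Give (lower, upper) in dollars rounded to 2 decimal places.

SE₁ = s₁/√n₁ = 198/√115 = 18.4636; SE₂ = 212/√42 = 32.7123.
Independent samples, unequal variances: SE_diff = √(SE₁² + SE₂²) = √(340.90452496 + 1070.09457129) = 37.5633.
t* = 1.668, so margin of error = 1.668 × 37.5633 = 62.6556.
Difference in means = 512.5 − 291.4 = 221.1000.
221.1000 ± 62.6556 → (158.44, 283.76).

(158.44, 283.76)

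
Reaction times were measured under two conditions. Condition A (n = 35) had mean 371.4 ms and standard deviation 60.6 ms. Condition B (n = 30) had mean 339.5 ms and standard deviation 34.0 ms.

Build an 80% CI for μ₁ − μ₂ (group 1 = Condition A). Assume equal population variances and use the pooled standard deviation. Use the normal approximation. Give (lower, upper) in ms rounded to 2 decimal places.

(15.91, 47.89)

s_p = √[((n₁−1)s₁² + (n₂−1)s₂²)/(n₁+n₂−2)] = √[(34·60.6² + 29·34.0²)/63] = 50.1402.
SE = 50.1402·√(1/35 + 1/30) = 12.4752.
With z* = 1.282, margin = 1.282 × 12.4752 = 15.9932.
x̄₁ − x̄₂ = 371.4 − 339.5 = 31.9000; interval 31.9000 ± 15.9932 = (15.91, 47.89).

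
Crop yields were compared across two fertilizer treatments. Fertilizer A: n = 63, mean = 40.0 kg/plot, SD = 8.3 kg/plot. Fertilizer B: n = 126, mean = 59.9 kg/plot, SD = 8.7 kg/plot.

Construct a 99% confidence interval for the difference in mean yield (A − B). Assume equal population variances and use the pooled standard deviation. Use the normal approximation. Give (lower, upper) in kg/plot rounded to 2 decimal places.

(-23.31, -16.49)

Pooled variance s_p² = [62·8.3² + 125·8.7²] / (63+126−2) = 73.4355, so s_p = 8.5695.
SE_diff = s_p·√(1/n₁ + 1/n₂) = 8.5695·√(1/63 + 1/126) = 1.3223.
z* = 2.576; margin = 2.576 × 1.3223 = 3.4062.
Difference = 40.0 − 59.9 = -19.9000.
-19.9000 ± 3.4062 → (-23.31, -16.49).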